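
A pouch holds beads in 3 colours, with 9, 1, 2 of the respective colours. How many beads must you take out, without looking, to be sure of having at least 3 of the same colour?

6

In the worst case you take as many as possible of each colour without reaching 3: 2 + 1 + 2 = 5.
The next one must give 3 of some colour, so 5 + 1 = 6.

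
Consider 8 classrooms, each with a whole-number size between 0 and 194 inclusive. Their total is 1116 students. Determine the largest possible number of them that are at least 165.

6

If k of the values are ≥ 165, the total is ≥ 165k + 0(8 − k).
Setting 165k + 0(8 − k) ≤ 1116 gives 165k ≤ 1116, so k ≤ 6.
k = 6 is achieved by 6 values at 165 and 2 at 0, total 990; add 126 to one value (staying below 165) to reach 1116.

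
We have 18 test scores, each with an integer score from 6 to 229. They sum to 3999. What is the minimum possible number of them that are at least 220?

If only k of them are at least 220, the other 18 − k are at most 219, so the total is at most k·229 + (18 − k)·219.
This must reach 3999, so k·229 + (18 − k)·219 ≥ 3999, giving k ≥ 6.
Exactly 6 works: 6 values at 229 and 12 at 219 total 4002; lower one of the high values by 3 (still ≥ 220) to hit 3999.

6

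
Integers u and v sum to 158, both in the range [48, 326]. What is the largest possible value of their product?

6241

For a fixed sum, the product uv is largest when u and v are as close as possible.
Taking u = 79 and v = 79 (both in [48, 326]) gives uv = 6241.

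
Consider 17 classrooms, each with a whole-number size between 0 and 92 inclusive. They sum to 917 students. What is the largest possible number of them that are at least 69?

13

If k of the values are ≥ 69, the total is ≥ 69k + 0(17 − k).
Setting 69k + 0(17 − k) ≤ 917 gives 69k ≤ 917, so k ≤ 13.
k = 13 is achieved by 13 values at 69 and 4 at 0, total 897; add 20 to one value (staying below 69) to reach 917.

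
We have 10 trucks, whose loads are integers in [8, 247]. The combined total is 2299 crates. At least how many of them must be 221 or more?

Each value short of 221 is at most 220, costing at least 247 − 220 = 27 against the maximum total of 2470.
We can afford to lose at most 2470 − 2299 = 171, so at most ⌊171/27⌋ = 6 fall short, and at least 4 are ≥ 221.
Exactly 4 works: 4 values at 247 and 6 at 220 total 2308; lower one of the high values by 9 (still ≥ 221) to hit 2299.

4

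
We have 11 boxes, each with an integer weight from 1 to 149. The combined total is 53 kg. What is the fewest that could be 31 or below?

Each value above 31 is at least 32, contributing at least 32 − 1 = 31 above the floor 1.
The sum exceeds the floor total 11 by 42, so at most ⌊42/31⌋ = 1 exceed 31, and at least 10 are ≤ 31.
Exactly 10 works: 10 values at 1 and 1 at 32 total 42; raise one of the low values by 11 (still ≤ 31) to hit 53.

10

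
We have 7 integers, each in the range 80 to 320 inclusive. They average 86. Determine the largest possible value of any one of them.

To make one integer as large as possible, make the other 6 as small as possible.
The total is 7 × 86 = 602.
The other 6 contribute at least 6 × 80 = 480, leaving at most 602 − 480 = 122.
Since 122 ≤ 320, this is achievable: one at 122 and 6 at 80.

122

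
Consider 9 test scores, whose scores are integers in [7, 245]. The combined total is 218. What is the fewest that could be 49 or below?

6

Each value above 49 is at least 50, contributing at least 50 − 7 = 43 above the floor 7.
The sum exceeds the floor total 63 by 155, so at most ⌊155/43⌋ = 3 exceed 49, and at least 6 are ≤ 49.
Exactly 6 works: 6 values at 7 and 3 at 50 total 192; raise one of the low values by 26 (still ≤ 49) to hit 218.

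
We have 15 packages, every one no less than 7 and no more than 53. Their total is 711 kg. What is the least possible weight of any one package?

To make one package as small as possible, make the other 14 as large as possible.
The other 14 can take up 14 × 53 = 742 ≥ 711 − 7, so one package can sit at its floor of 7.
Achievable: one at 7 and the other 14 totalling 704, which fits since 14 × 7 ≤ 704 ≤ 14 × 53.

7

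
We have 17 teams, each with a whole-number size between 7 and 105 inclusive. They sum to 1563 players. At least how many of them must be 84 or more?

7

Suppose at most 17 − j of them reach 84; then j values are ≤ 83 and the rest ≤ 105.
The total is then ≤ 83·j + 105·(17 − j) = 1785 − 22j. For this to be ≥ 1563 we need j ≤ 10, so at least 17 − 10 = 7 must reach 84.
Exactly 7 works: 7 values at 105 and 10 at 83 total 1565; lower one of the high values by 2 (still ≥ 84) to hit 1563.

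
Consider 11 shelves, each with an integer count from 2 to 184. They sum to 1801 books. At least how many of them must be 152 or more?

5

Suppose at most 11 − j of them reach 152; then j values are ≤ 151 and the rest ≤ 184.
The total is then ≤ 151·j + 184·(11 − j) = 2024 − 33j. For this to be ≥ 1801 we need j ≤ 6, so at least 11 − 6 = 5 must reach 152.
Exactly 5 works: 5 values at 184 and 6 at 151 total 1826; lower one of the high values by 25 (still ≥ 152) to hit 1801.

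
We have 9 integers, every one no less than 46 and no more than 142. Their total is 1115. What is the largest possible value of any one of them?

Maximizing one value means minimizing the remaining 8.
The other 8 contribute at least 8 × 46 = 368, leaving at most 1115 − 368 = 747.
But each integer is capped at 142, so the maximum is 142.
Achievable: one at 142 and the other 8 totalling 973, which fits since 8 × 46 ≤ 973 ≤ 8 × 142.

142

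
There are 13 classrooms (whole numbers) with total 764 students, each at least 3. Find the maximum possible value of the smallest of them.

The average is 764/13 < 59, so some value is ≤ 58.
Taking 3 copies of 58 and 10 copies of 59 gives exactly 764, so 58 is attained.

58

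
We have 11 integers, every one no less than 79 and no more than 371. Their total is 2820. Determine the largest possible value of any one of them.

371

Maximizing one value means minimizing the remaining 10.
The other 10 contribute at least 10 × 79 = 790, leaving at most 2820 − 790 = 2030.
But each integer is capped at 371, so the maximum is 371.
Achievable: one at 371 and the other 10 totalling 2449, which fits since 10 × 79 ≤ 2449 ≤ 10 × 371.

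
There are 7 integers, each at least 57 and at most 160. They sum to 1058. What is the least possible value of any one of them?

98

Minimizing one value means maximizing the remaining 6.
The other 6 contribute at most 6 × 160 = 960, leaving at least 1058 − 960 = 98.
Since 98 ≥ 57, this is achievable: one at 98 and 6 at 160.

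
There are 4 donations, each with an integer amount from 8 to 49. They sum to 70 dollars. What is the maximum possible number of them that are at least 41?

Suppose k of them are at least 41. Those contribute at least 41 each and the other 4 − k at least 8 each.
So the total is at least 41k + 8(4 − k) = 32 + 33k. This must be ≤ 70, giving k ≤ 1.
k = 1 is achieved by 1 value at 41 and 3 at 8, total 65; add 5 to one value (staying below 41) to reach 70.

1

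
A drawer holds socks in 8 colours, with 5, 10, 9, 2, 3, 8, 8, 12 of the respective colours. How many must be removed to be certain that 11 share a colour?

56

In the worst case you take as many as possible of each colour without reaching 11: 5 + 10 + 9 + 2 + 3 + 8 + 8 + 10 = 55.
The next one must give 11 of some colour, so 55 + 1 = 56.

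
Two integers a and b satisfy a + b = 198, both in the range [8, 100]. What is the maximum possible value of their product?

9801

For a fixed sum, the product ab is largest when a and b are as close as possible.
Taking a = 99 and b = 99 (both in [8, 100]) gives ab = 9801.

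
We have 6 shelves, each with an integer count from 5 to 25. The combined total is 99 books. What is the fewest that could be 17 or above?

1

Each value short of 17 is at most 16, costing at least 25 − 16 = 9 against the maximum total of 150.
We can afford to lose at most 150 − 99 = 51, so at most ⌊51/9⌋ = 5 fall short, and at least 1 are ≥ 17.
Exactly 1 works: 1 value at 25 and 5 at 16 total 105; lower one of the high values by 6 (still ≥ 17) to hit 99.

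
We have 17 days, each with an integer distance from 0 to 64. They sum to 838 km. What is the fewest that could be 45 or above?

Each value short of 45 is at most 44, costing at least 64 − 44 = 20 against the maximum total of 1088.
We can afford to lose at most 1088 − 838 = 250, so at most ⌊250/20⌋ = 12 fall short, and at least 5 are ≥ 45.
Exactly 5 works: 5 values at 64 and 12 at 44 total 848; lower one of the high values by 10 (still ≥ 45) to hit 838.

5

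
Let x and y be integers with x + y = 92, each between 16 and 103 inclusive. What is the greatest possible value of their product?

2116

xy = x(92 − x) is maximized when x is as near 92/2 as the bounds allow.
Taking x = 46 and y = 46 (both in [16, 103]) gives xy = 2116.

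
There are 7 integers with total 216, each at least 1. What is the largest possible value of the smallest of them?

The 7 values sum to 216, so their minimum is at most ⌊216/7⌋ = 30.
Taking 1 copy of 30 and 6 copies of 31 gives exactly 216, so 30 is attained.

30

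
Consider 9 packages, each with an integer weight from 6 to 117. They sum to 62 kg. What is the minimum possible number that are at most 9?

7

Each value above 9 is at least 10, contributing at least 10 − 6 = 4 above the floor 6.
The sum exceeds the floor total 54 by 8, so at most ⌊8/4⌋ = 2 exceed 9, and at least 7 are ≤ 9.
Exactly 7 works: 7 values at 6 and 2 at 10 total 62.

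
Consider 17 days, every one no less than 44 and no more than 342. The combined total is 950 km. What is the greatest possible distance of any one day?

246

To make one day as large as possible, make the other 16 as small as possible.
The other 16 contribute at least 16 × 44 = 704, leaving at most 950 − 704 = 246.
Since 246 ≤ 342, this is achievable: one at 246 and 16 at 44.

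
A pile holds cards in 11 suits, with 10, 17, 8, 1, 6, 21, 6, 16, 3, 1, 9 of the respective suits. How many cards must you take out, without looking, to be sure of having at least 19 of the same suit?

In the worst case you take as many as possible of each suit without reaching 19: 10 + 17 + 8 + 1 + 6 + 18 + 6 + 16 + 3 + 1 + 9 = 95.
The next one must give 19 of some suit, so 95 + 1 = 96.

96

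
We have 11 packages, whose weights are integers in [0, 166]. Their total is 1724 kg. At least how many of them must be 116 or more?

If only k of them are at least 116, the other 11 − k are at most 115, so the total is at most k·166 + (11 − k)·115.
This must reach 1724, so k·166 + (11 − k)·115 ≥ 1724, giving k ≥ 9.
Exactly 9 works: 9 values at 166 and 2 at 115 total 1724.

9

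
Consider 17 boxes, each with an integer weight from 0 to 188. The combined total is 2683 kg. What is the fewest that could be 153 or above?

3

Suppose at most 17 − j of them reach 153; then j values are ≤ 152 and the rest ≤ 188.
The total is then ≤ 152·j + 188·(17 − j) = 3196 − 36j. For this to be ≥ 2683 we need j ≤ 14, so at least 17 − 14 = 3 must reach 153.
Exactly 3 works: 3 values at 188 and 14 at 152 total 2692; lower one of the high values by 9 (still ≥ 153) to hit 2683.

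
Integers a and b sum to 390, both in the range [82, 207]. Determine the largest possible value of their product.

ab = a(390 − a) is maximized when a is as near 390/2 as the bounds allow.
Taking a = 195 and b = 195 (both in [82, 207]) gives ab = 38025.

38025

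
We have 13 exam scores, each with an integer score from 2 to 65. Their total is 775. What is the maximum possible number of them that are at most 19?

1

Each value at 19 or below falls at least 65 − 19 = 46 short of the ceiling 65.
The ceiling total is 13 × 65 = 845, and we need 775, so at most ⌊(845 − 775)/46⌋ = 1 can be that low.
k = 1 is achieved by 1 value at 19 and 12 at 65, total 799; lower one of the 65's by 24 (still > 19) to reach 775.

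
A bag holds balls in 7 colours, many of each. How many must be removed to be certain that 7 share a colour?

43

In the worst case you draw 6 of each of the 7 colours: 7 × 6 = 42.
One more forces 7 of some colour, so 42 + 1 = 43.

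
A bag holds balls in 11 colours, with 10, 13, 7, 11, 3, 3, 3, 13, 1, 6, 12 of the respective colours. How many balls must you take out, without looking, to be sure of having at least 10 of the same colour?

In the worst case you take as many as possible of each colour without reaching 10: 9 + 9 + 7 + 9 + 3 + 3 + 3 + 9 + 1 + 6 + 9 = 68.
The next one must give 10 of some colour, so 68 + 1 = 69.

69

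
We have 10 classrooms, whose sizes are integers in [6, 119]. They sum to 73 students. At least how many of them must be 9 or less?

Let j be the number exceeding 9. Then the total is ≥ 10·j + 6·(10 − j) = 60 + 4j.
So 4j ≤ 13 and j ≤ 3; hence at least 10 − 3 = 7 are ≤ 9.
Exactly 7 works: 7 values at 6 and 3 at 10 total 72; raise one of the low values by 1 (still ≤ 9) to hit 73.

7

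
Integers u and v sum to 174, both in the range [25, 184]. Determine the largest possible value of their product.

7569

uv = u(174 − u) is maximized when u is as near 174/2 as the bounds allow.
Taking u = 87 and v = 87 (both in [25, 184]) gives uv = 7569.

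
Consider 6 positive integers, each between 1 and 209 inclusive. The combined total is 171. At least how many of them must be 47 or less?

Each value above 47 is at least 48, contributing at least 48 − 1 = 47 above the floor 1.
The sum exceeds the floor total 6 by 165, so at most ⌊165/47⌋ = 3 exceed 47, and at least 3 are ≤ 47.
Exactly 3 works: 3 values at 1 and 3 at 48 total 147; raise one of the low values by 24 (still ≤ 47) to hit 171.

3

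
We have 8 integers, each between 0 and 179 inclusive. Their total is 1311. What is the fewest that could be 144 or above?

Suppose at most 8 − j of them reach 144; then j values are ≤ 143 and the rest ≤ 179.
The total is then ≤ 143·j + 179·(8 − j) = 1432 − 36j. For this to be ≥ 1311 we need j ≤ 3, so at least 8 − 3 = 5 must reach 144.
Exactly 5 works: 5 values at 179 and 3 at 143 total 1324; lower one of the high values by 13 (still ≥ 144) to hit 1311.

5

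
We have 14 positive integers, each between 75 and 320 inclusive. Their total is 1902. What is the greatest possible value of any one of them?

320

Maximizing one value means minimizing the remaining 13.
The other 13 contribute at least 13 × 75 = 975, leaving at most 1902 − 975 = 927.
But each integer is capped at 320, so the maximum is 320.
Achievable: one at 320 and the other 13 totalling 1582, which fits since 13 × 75 ≤ 1582 ≤ 13 × 320.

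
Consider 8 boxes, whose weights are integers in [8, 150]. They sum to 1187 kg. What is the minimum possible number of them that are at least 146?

If only k of them are at least 146, the other 8 − k are at most 145, so the total is at most k·150 + (8 − k)·145.
This must reach 1187, so k·150 + (8 − k)·145 ≥ 1187, giving k ≥ 6.
Exactly 6 works: 6 values at 150 and 2 at 145 total 1190; lower one of the high values by 3 (still ≥ 146) to hit 1187.

6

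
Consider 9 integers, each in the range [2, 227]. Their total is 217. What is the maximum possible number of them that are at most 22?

8

Suppose k of them are at most 22. Those contribute at most 22 each and the rest at most 227 each.
So the total is at most 22k + 227(9 − k) = 2043 − 205k. This must still be ≥ 217, so k ≤ 8.
k = 8 is achieved by 8 values at 22 and 1 at 227, total 403; lower one of the 227's by 186 (still > 22) to reach 217.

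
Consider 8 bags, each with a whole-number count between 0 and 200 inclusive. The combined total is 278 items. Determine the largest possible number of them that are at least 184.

With k values at 184 or above and the rest at least 0, the sum is at least 0 + 184k.
Since the sum is 278, we need 184k ≤ 278, i.e. k ≤ 1.
k = 1 is achieved by 1 value at 184 and 7 at 0, total 184; add 94 to one value (staying below 184) to reach 278.

1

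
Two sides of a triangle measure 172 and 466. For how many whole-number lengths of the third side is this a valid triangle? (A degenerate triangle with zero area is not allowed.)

The triangle inequality gives |172 − 466| < c < 172 + 466, i.e. 294 < c < 638.
So c can be any integer from 295 to 637: 343 values.

343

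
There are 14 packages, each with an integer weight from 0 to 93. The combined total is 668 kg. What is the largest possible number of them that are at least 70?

With k values at 70 or above and the rest at least 0, the sum is at least 0 + 70k.
Since the sum is 668, we need 70k ≤ 668, i.e. k ≤ 9.
k = 9 is achieved by 9 values at 70 and 5 at 0, total 630; add 38 to one value (staying below 70) to reach 668.

9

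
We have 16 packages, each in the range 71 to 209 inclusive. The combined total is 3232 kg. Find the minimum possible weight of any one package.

To make one package as small as possible, make the other 15 as large as possible.
The other 15 contribute at most 15 × 209 = 3135, leaving at least 3232 − 3135 = 97.
Since 97 ≥ 71, this is achievable: one at 97 and 15 at 209.

97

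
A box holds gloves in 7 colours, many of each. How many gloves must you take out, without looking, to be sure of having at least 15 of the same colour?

In the worst case you draw 14 of each of the 7 colours: 7 × 14 = 98.
One more forces 15 of some colour, so 98 + 1 = 99.

99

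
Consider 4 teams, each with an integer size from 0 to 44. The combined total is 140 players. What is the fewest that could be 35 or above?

1

Each value short of 35 is at most 34, costing at least 44 − 34 = 10 against the maximum total of 176.
We can afford to lose at most 176 − 140 = 36, so at most ⌊36/10⌋ = 3 fall short, and at least 1 are ≥ 35.
Exactly 1 works: 1 value at 44 and 3 at 34 total 146; lower one of the high values by 6 (still ≥ 35) to hit 140.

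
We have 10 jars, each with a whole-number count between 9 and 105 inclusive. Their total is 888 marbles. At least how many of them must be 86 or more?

2

If only k of them are at least 86, the other 10 − k are at most 85, so the total is at most k·105 + (10 − k)·85.
This must reach 888, so k·105 + (10 − k)·85 ≥ 888, giving k ≥ 2.
Exactly 2 works: 2 values at 105 and 8 at 85 total 890; lower one of the high values by 2 (still ≥ 86) to hit 888.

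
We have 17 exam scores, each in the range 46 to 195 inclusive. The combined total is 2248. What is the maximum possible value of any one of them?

Maximizing one value means minimizing the remaining 16.
The other 16 contribute at least 16 × 46 = 736, leaving at most 2248 − 736 = 1512.
But each score is capped at 195, so the maximum is 195.
Achievable: one at 195 and the other 16 totalling 2053, which fits since 16 × 46 ≤ 2053 ≤ 16 × 195.

195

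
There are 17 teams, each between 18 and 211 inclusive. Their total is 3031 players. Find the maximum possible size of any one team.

211

Maximizing one value means minimizing the remaining 16.
The other 16 contribute at least 16 × 18 = 288, leaving at most 3031 − 288 = 2743.
But each team is capped at 211, so the maximum is 211.
Achievable: one at 211 and the other 16 totalling 2820, which fits since 16 × 18 ≤ 2820 ≤ 16 × 211.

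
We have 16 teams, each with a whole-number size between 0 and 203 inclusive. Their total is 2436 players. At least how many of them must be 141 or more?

4

Each value short of 141 is at most 140, costing at least 203 − 140 = 63 against the maximum total of 3248.
We can afford to lose at most 3248 − 2436 = 812, so at most ⌊812/63⌋ = 12 fall short, and at least 4 are ≥ 141.
Exactly 4 works: 4 values at 203 and 12 at 140 total 2492; lower one of the high values by 56 (still ≥ 141) to hit 2436.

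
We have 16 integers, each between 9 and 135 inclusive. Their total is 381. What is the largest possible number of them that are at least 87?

Suppose k of them are at least 87. Those contribute at least 87 each and the other 16 − k at least 9 each.
So the total is at least 87k + 9(16 − k) = 144 + 78k. This must be ≤ 381, giving k ≤ 3.
k = 3 is achieved by 3 values at 87 and 13 at 9, total 378; add 3 to one value (staying below 87) to reach 381.

3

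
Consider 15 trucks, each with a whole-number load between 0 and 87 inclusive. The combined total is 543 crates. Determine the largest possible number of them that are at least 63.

8

Suppose k of them are at least 63. Those contribute at least 63 each and the other 15 − k at least 0 each.
So the total is at least 63k + 0(15 − k) = 0 + 63k. This must be ≤ 543, giving k ≤ 8.
k = 8 is achieved by 8 values at 63 and 7 at 0, total 504; add 39 to one value (staying below 63) to reach 543.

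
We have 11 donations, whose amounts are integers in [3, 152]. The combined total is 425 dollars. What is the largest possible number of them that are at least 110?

3

Suppose k of them are at least 110. Those contribute at least 110 each and the other 11 − k at least 3 each.
So the total is at least 110k + 3(11 − k) = 33 + 107k. This must be ≤ 425, giving k ≤ 3.
k = 3 is achieved by 3 values at 110 and 8 at 3, total 354; add 71 to one value (staying below 110) to reach 425.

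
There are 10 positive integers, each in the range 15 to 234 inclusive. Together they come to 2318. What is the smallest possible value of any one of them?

212

To make one integer as small as possible, make the other 9 as large as possible.
The other 9 contribute at most 9 × 234 = 2106, leaving at least 2318 − 2106 = 212.
Since 212 ≥ 15, this is achievable: one at 212 and 9 at 234.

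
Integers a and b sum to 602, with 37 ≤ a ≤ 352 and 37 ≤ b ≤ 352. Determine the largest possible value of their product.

90601

For a fixed sum, the product ab is largest when a and b are as close as possible.
Taking a = 301 and b = 301 (both in [37, 352]) gives ab = 90601.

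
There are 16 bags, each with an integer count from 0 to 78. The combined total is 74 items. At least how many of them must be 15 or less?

12

Let j be the number exceeding 15. Then the total is ≥ 16·j + 0·(16 − j) = 0 + 16j.
So 16j ≤ 74 and j ≤ 4; hence at least 16 − 4 = 12 are ≤ 15.
Exactly 12 works: 12 values at 0 and 4 at 16 total 64; raise one of the low values by 10 (still ≤ 15) to hit 74.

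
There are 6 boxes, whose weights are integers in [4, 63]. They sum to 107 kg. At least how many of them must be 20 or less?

If only k of them are at most 20, the other 6 − k are at least 21, so the total is at least (6 − k)·21 + k·4.
This is ≤ 107, so (6 − k)·21 + 4k ≤ 107, which gives k ≥ 2.
Exactly 2 works: 2 values at 4 and 4 at 21 total 92; raise one of the low values by 15 (still ≤ 20) to hit 107.

2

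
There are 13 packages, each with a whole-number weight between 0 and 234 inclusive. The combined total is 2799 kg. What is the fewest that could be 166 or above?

10

Suppose at most 13 − j of them reach 166; then j values are ≤ 165 and the rest ≤ 234.
The total is then ≤ 165·j + 234·(13 − j) = 3042 − 69j. For this to be ≥ 2799 we need j ≤ 3, so at least 13 − 3 = 10 must reach 166.
Exactly 10 works: 10 values at 234 and 3 at 165 total 2835; lower one of the high values by 36 (still ≥ 166) to hit 2799.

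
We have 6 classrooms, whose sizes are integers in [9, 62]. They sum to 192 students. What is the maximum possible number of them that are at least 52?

Suppose k of them are at least 52. Those contribute at least 52 each and the other 6 − k at least 9 each.
So the total is at least 52k + 9(6 − k) = 54 + 43k. This must be ≤ 192, giving k ≤ 3.
k = 3 is achieved by 3 values at 52 and 3 at 9, total 183; add 9 to one value (staying below 52) to reach 192.

3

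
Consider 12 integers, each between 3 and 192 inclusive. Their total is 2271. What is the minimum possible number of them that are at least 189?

4

Each value short of 189 is at most 188, costing at least 192 − 188 = 4 against the maximum total of 2304.
We can afford to lose at most 2304 − 2271 = 33, so at most ⌊33/4⌋ = 8 fall short, and at least 4 are ≥ 189.
Exactly 4 works: 4 values at 192 and 8 at 188 total 2272; lower one of the high values by 1 (still ≥ 189) to hit 2271.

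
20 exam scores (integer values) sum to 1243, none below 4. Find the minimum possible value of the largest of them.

63

If every one of the 20 were at most 62, the total would be at most 20 × 62 = 1240 < 1243.
Equality holds with 3 values of 63 and 17 values of 62.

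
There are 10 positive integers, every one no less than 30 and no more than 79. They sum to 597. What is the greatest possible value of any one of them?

79

Maximizing one value means minimizing the remaining 9.
The other 9 contribute at least 9 × 30 = 270, leaving at most 597 − 270 = 327.
But each integer is capped at 79, so the maximum is 79.
Achievable: one at 79 and the other 9 totalling 518, which fits since 9 × 30 ≤ 518 ≤ 9 × 79.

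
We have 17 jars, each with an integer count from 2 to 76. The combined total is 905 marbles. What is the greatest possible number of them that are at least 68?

If k of the values are ≥ 68, the total is ≥ 68k + 2(17 − k).
Setting 68k + 2(17 − k) ≤ 905 gives 66k ≤ 871, so k ≤ 13.
k = 13 is achieved by 13 values at 68 and 4 at 2, total 892; add 13 to one value (staying below 68) to reach 905.

13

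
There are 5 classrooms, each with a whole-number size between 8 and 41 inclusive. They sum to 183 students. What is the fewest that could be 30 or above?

4

If only k of them are at least 30, the other 5 − k are at most 29, so the total is at most k·41 + (5 − k)·29.
This must reach 183, so k·41 + (5 − k)·29 ≥ 183, giving k ≥ 4.
Exactly 4 works: 4 values at 41 and 1 at 29 total 193; lower one of the high values by 10 (still ≥ 30) to hit 183.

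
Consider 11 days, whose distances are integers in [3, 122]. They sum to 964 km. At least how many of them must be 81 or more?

Each value short of 81 is at most 80, costing at least 122 − 80 = 42 against the maximum total of 1342.
We can afford to lose at most 1342 − 964 = 378, so at most ⌊378/42⌋ = 9 fall short, and at least 2 are ≥ 81.
Exactly 2 works: 2 values at 122 and 9 at 80 total 964.

2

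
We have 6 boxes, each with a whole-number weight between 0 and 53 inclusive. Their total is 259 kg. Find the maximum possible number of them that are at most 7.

Each value at 7 or below falls at least 53 − 7 = 46 short of the ceiling 53.
The ceiling total is 6 × 53 = 318, and we need 259, so at most ⌊(318 − 259)/46⌋ = 1 can be that low.
k = 1 is achieved by 1 value at 7 and 5 at 53, total 272; lower one of the 53's by 13 (still > 7) to reach 259.

1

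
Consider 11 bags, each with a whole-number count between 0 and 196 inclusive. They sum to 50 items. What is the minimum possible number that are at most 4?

1

Each value above 4 is at least 5, contributing at least 5 − 0 = 5 above the floor 0.
The sum exceeds the floor total 0 by 50, so at most ⌊50/5⌋ = 10 exceed 4, and at least 1 are ≤ 4.
Exactly 1 works: 1 value at 0 and 10 at 5 total 50.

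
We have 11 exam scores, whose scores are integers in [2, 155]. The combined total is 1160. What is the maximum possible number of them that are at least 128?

With k values at 128 or above and the rest at least 2, the sum is at least 22 + 126k.
Since the sum is 1160, we need 126k ≤ 1138, i.e. k ≤ 9.
k = 9 is achieved by 9 values at 128 and 2 at 2, total 1156; add 4 to one value (staying below 128) to reach 1160.

9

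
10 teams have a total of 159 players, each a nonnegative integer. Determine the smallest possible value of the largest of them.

16

If every one of the 10 were at most 15, the total would be at most 10 × 15 = 150 < 159.
Taking 1 copy of 15 and 9 copies of 16 gives exactly 159, so 16 is attained.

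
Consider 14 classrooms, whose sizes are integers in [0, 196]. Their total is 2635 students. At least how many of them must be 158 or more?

Suppose at most 14 − j of them reach 158; then j values are ≤ 157 and the rest ≤ 196.
The total is then ≤ 157·j + 196·(14 − j) = 2744 − 39j. For this to be ≥ 2635 we need j ≤ 2, so at least 14 − 2 = 12 must reach 158.
Exactly 12 works: 12 values at 196 and 2 at 157 total 2666; lower one of the high values by 31 (still ≥ 158) to hit 2635.

12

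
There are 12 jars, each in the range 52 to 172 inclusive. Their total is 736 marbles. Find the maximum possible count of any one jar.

To make one jar as large as possible, make the other 11 as small as possible.
The other 11 contribute at least 11 × 52 = 572, leaving at most 736 − 572 = 164.
Since 164 ≤ 172, this is achievable: one at 164 and 11 at 52.

164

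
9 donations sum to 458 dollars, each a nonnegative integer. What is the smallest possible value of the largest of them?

If every one of the 9 were at most 50, the total would be at most 9 × 50 = 450 < 458.
Equality holds with 8 values of 51 and 1 value of 50.

51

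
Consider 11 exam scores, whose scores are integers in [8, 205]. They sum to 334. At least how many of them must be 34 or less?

2

If only k of them are at most 34, the other 11 − k are at least 35, so the total is at least (11 − k)·35 + k·8.
This is ≤ 334, so (11 − k)·35 + 8k ≤ 334, which gives k ≥ 2.
Exactly 2 works: 2 values at 8 and 9 at 35 total 331; raise one of the low values by 3 (still ≤ 34) to hit 334.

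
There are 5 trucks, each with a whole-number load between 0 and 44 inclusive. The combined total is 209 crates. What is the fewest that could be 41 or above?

3

Each value short of 41 is at most 40, costing at least 44 − 40 = 4 against the maximum total of 220.
We can afford to lose at most 220 − 209 = 11, so at most ⌊11/4⌋ = 2 fall short, and at least 3 are ≥ 41.
Exactly 3 works: 3 values at 44 and 2 at 40 total 212; lower one of the high values by 3 (still ≥ 41) to hit 209.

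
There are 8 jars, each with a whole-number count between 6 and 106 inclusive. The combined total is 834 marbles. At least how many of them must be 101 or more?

6

Each value short of 101 is at most 100, costing at least 106 − 100 = 6 against the maximum total of 848.
We can afford to lose at most 848 − 834 = 14, so at most ⌊14/6⌋ = 2 fall short, and at least 6 are ≥ 101.
Exactly 6 works: 6 values at 106 and 2 at 100 total 836; lower one of the high values by 2 (still ≥ 101) to hit 834.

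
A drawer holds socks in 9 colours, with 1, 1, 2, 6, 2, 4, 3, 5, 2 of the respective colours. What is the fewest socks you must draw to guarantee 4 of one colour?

21

In the worst case you take as many as possible of each colour without reaching 4: 1 + 1 + 2 + 3 + 2 + 3 + 3 + 3 + 2 = 20.
The next one must give 4 of some colour, so 20 + 1 = 21.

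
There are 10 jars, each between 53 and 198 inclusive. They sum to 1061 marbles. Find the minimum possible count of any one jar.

To make one jar as small as possible, make the other 9 as large as possible.
The other 9 can take up 9 × 198 = 1782 ≥ 1061 − 53, so one jar can sit at its floor of 53.
Achievable: one at 53 and the other 9 totalling 1008, which fits since 9 × 53 ≤ 1008 ≤ 9 × 198.

53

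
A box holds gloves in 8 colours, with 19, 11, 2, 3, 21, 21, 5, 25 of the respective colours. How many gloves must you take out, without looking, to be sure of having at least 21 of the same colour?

101

In the worst case you take as many as possible of each colour without reaching 21: 19 + 11 + 2 + 3 + 20 + 20 + 5 + 20 = 100.
The next one must give 21 of some colour, so 100 + 1 = 101.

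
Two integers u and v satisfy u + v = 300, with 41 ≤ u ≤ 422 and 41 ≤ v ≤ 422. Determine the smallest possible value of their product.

For a fixed sum, uv is smallest when u and v are as far apart as possible.
At the endpoint u = 41, v = 300 − 41 = 259, so uv = 41 × 259 = 10619.

10619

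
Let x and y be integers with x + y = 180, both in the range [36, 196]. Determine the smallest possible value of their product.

5184

xy = x(180 − x) is concave in x, so over [36, 144] it is minimized at an endpoint.
The extreme feasible split is x = 36, y = 144, giving xy = 5184.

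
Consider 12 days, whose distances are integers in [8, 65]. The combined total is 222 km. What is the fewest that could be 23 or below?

5

If only k of them are at most 23, the other 12 − k are at least 24, so the total is at least (12 − k)·24 + k·8.
This is ≤ 222, so (12 − k)·24 + 8k ≤ 222, which gives k ≥ 5.
Exactly 5 works: 5 values at 8 and 7 at 24 total 208; raise one of the low values by 14 (still ≤ 23) to hit 222.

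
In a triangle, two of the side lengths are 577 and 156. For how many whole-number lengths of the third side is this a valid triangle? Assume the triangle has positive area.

311

The triangle inequality gives |577 − 156| < c < 577 + 156, i.e. 421 < c < 733.
So c can be any integer from 422 to 732: 311 values.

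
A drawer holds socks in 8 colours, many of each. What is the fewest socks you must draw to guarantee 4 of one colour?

25

You could draw 3 of every colour without reaching 4 of any — 24 in all.
One more forces 4 of some colour, so 24 + 1 = 25.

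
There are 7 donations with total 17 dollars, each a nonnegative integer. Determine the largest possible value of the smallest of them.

2

The average is 17/7 < 3, so some value is ≤ 2.
Equality holds with 4 values of 2 and 3 values of 3.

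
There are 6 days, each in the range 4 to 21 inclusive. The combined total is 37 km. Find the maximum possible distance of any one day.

17

Maximizing one value means minimizing the remaining 5.
The other 5 contribute at least 5 × 4 = 20, leaving at most 37 − 20 = 17.
Since 17 ≤ 21, this is achievable: one at 17 and 5 at 4.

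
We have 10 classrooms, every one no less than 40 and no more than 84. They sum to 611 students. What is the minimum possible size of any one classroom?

40

To make one classroom as small as possible, make the other 9 as large as possible.
The other 9 can take up 9 × 84 = 756 ≥ 611 − 40, so one classroom can sit at its floor of 40.
Achievable: one at 40 and the other 9 totalling 571, which fits since 9 × 40 ≤ 571 ≤ 9 × 84.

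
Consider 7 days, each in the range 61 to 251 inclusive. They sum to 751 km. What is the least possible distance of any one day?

Minimizing one value means maximizing the remaining 6.
The other 6 can take up 6 × 251 = 1506 ≥ 751 − 61, so one day can sit at its floor of 61.
Achievable: one at 61 and the other 6 totalling 690, which fits since 6 × 61 ≤ 690 ≤ 6 × 251.

61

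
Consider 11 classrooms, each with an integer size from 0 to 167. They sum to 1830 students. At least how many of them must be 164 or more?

Each value short of 164 is at most 163, costing at least 167 − 163 = 4 against the maximum total of 1837.
We can afford to lose at most 1837 − 1830 = 7, so at most ⌊7/4⌋ = 1 fall short, and at least 10 are ≥ 164.
Exactly 10 works: 10 values at 167 and 1 at 163 total 1833; lower one of the high values by 3 (still ≥ 164) to hit 1830.

10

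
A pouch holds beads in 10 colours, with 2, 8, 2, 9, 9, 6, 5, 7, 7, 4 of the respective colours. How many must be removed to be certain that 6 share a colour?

In the worst case you take as many as possible of each colour without reaching 6: 2 + 5 + 2 + 5 + 5 + 5 + 5 + 5 + 5 + 4 = 43.
The next one must give 6 of some colour, so 43 + 1 = 44.

44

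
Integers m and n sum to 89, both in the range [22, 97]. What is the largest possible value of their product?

1980

For a fixed sum, the product mn is largest when m and n are as close as possible.
Taking m = 44 and n = 45 (both in [22, 97]) gives mn = 1980.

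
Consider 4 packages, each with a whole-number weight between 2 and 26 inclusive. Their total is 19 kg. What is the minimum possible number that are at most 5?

2

Let j be the number exceeding 5. Then the total is ≥ 6·j + 2·(4 − j) = 8 + 4j.
So 4j ≤ 11 and j ≤ 2; hence at least 4 − 2 = 2 are ≤ 5.
Exactly 2 works: 2 values at 2 and 2 at 6 total 16; raise one of the low values by 3 (still ≤ 5) to hit 19.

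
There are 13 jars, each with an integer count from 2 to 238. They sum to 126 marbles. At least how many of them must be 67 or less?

12

Let j be the number exceeding 67. Then the total is ≥ 68·j + 2·(13 − j) = 26 + 66j.
So 66j ≤ 100 and j ≤ 1; hence at least 13 − 1 = 12 are ≤ 67.
Exactly 12 works: 12 values at 2 and 1 at 68 total 92; raise one of the low values by 34 (still ≤ 67) to hit 126.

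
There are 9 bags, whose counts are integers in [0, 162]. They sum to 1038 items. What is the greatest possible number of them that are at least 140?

7

If k of the values are ≥ 140, the total is ≥ 140k + 0(9 − k).
Setting 140k + 0(9 − k) ≤ 1038 gives 140k ≤ 1038, so k ≤ 7.
k = 7 is achieved by 7 values at 140 and 2 at 0, total 980; add 58 to one value (staying below 140) to reach 1038.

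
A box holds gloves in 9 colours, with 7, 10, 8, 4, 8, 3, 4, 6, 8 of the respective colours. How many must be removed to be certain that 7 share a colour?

48

In the worst case you take as many as possible of each colour without reaching 7: 6 + 6 + 6 + 4 + 6 + 3 + 4 + 6 + 6 = 47.
The next one must give 7 of some colour, so 47 + 1 = 48.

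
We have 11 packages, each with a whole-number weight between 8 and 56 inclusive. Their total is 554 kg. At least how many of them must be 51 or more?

Each value short of 51 is at most 50, costing at least 56 − 50 = 6 against the maximum total of 616.
We can afford to lose at most 616 − 554 = 62, so at most ⌊62/6⌋ = 10 fall short, and at least 1 are ≥ 51.
Exactly 1 works: 1 value at 56 and 10 at 50 total 556; lower one of the high values by 2 (still ≥ 51) to hit 554.

1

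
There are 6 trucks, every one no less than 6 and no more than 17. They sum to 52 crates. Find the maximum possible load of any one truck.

Maximizing one value means minimizing the remaining 5.
The other 5 contribute at least 5 × 6 = 30, leaving at most 52 − 30 = 22.
But each truck is capped at 17, so the maximum is 17.
Achievable: one at 17 and the other 5 totalling 35, which fits since 5 × 6 ≤ 35 ≤ 5 × 17.

17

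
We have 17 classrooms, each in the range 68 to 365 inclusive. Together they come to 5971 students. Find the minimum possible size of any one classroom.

131

To make one classroom as small as possible, make the other 16 as large as possible.
The other 16 contribute at most 16 × 365 = 5840, leaving at least 5971 − 5840 = 131.
Since 131 ≥ 68, this is achievable: one at 131 and 16 at 365.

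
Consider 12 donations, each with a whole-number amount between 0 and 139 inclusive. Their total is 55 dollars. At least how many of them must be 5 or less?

If only k of them are at most 5, the other 12 − k are at least 6, so the total is at least (12 − k)·6 + k·0.
This is ≤ 55, so (12 − k)·6 + 0k ≤ 55, which gives k ≥ 3.
Exactly 3 works: 3 values at 0 and 9 at 6 total 54; raise one of the low values by 1 (still ≤ 5) to hit 55.

3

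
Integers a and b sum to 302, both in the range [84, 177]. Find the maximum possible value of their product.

For a fixed sum, the product ab is largest when a and b are as close as possible.
Taking a = 151 and b = 151 (both in [84, 177]) gives ab = 22801.

22801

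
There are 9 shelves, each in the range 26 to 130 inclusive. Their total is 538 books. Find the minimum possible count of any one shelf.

26

Minimizing one value means maximizing the remaining 8.
The other 8 can take up 8 × 130 = 1040 ≥ 538 − 26, so one shelf can sit at its floor of 26.
Achievable: one at 26 and the other 8 totalling 512, which fits since 8 × 26 ≤ 512 ≤ 8 × 130.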